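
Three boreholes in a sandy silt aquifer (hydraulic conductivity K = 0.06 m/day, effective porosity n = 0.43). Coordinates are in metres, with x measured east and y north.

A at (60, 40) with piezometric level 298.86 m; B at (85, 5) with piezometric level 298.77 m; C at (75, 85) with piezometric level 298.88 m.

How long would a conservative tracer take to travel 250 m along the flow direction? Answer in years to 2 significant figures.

2100 years

Three-point gradient (reference A): Δ to B = (25, -35, -0.09), Δ to C = (15, 45, +0.02).
∂h/∂x = -0.002030, ∂h/∂y = +0.001121 (det = 1650).
|∇h| = √(-0.002030² + 0.001121²) = 0.002319
Seepage velocity v = K·i/n = 0.06 × 0.002319 / 0.43 = 0.0003236 m/day.
t = 250 / 0.0003236 = 7.726e+05 days = 2.12e+03 years.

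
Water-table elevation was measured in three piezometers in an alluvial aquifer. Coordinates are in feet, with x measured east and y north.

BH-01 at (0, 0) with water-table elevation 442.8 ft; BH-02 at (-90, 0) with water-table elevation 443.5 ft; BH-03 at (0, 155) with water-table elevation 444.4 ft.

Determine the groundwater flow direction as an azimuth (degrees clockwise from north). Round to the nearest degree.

143°

∂h/∂x = (443.5 − 442.8) / (-90 − 0) = -0.007778
∂h/∂y = (444.4 − 442.8) / (155 − 0) = +0.01032
Flow direction (−∇h) has components (+0.007778 E, -0.01032 N).
Azimuth = atan2(E, N) = atan2(+0.007778, -0.01032) = 143.0° ≈ 143°.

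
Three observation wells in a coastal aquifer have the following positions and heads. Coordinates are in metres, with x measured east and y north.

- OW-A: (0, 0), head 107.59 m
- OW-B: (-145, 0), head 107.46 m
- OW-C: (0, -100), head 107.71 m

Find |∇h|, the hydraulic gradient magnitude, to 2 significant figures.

∂h/∂x = (107.46 − 107.59) / (-145 − 0) = +0.0008966
∂h/∂y = (107.71 − 107.59) / (-100 − 0) = -0.001200
|∇h| = √(0.0008966² + -0.001200²) = 0.001498

0.0015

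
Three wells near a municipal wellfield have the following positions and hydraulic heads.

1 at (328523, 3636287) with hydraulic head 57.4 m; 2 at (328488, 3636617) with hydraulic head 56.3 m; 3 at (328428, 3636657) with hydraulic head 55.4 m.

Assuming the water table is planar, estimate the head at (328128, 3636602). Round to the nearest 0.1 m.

With h = a·x + b·y + c and 1 as origin, the differences give:
  (-35)·a + 330·b = -1.1
  (-95)·a + 370·b = -2.0
Eliminate b (×370 and ×330, subtract): 18400·a = 253.00 → a = ∂h/∂x = +0.01375
Back-substitute: b = ∂h/∂y = -0.001875.
h(328128, 3636602) = 57.4 + (+0.01375)·(-395) + (-0.001875)·(315) = 57.4 -5.431 -0.591 = 51.378 m.

51.4 m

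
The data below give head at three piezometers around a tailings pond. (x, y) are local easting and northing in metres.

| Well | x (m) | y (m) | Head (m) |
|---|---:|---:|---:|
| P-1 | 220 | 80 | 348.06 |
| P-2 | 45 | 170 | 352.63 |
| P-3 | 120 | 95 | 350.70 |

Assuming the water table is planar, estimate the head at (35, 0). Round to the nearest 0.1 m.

Differences from P-1: to P-2 (Δx, Δy, Δh) = (-175, 90, +4.57); to P-3 = (-100, 15, +2.64).
Determinant of the coordinate differences = (-175)·15 − (-100)·90 = 6375.
∂h/∂x = [(+4.57)·15 − (+2.64)·90] / 6375 = -0.02652
∂h/∂y = [(-175)·(+2.64) − (-100)·(+4.57)] / 6375 = -0.0007843
h(35, 0) = 348.06 + (-0.02652)·(-185) + (-0.0007843)·(-80) = 348.06 +4.906 +0.063 = 353.029 m.

353.0 m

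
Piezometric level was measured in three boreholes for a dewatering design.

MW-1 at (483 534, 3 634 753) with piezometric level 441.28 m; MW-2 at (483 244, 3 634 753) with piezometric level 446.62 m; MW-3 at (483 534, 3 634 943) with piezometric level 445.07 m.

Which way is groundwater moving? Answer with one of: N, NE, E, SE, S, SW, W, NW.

SE

∂h/∂x = (446.62 − 441.28) / (483244 − 483534) = -0.01841
∂h/∂y = (445.07 − 441.28) / (3634943 − 3634753) = +0.01995
Flow = −∇h = (+0.01841 east, -0.01995 north), which points southeast.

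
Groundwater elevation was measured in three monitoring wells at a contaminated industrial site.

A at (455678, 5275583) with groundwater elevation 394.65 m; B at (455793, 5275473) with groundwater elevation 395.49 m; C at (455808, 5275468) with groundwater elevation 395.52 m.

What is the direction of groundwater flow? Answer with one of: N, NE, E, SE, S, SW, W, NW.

Three-point gradient (reference A): Δ to B = (115, -110, +0.84), Δ to C = (130, -115, +0.87).
∂h/∂x = -0.0008372, ∂h/∂y = -0.008512 (det = 1075).
Flow = −∇h = (+0.0008372 east, +0.008512 north), which points north.

N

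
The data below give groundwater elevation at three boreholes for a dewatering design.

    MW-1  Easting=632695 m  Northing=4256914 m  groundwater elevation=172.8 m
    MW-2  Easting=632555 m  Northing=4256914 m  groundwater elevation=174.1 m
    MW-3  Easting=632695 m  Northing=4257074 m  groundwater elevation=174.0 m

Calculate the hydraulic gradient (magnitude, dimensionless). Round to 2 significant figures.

0.012

∂h/∂x = (174.1 − 172.8) / (632555 − 632695) = -0.009286
∂h/∂y = (174.0 − 172.8) / (4257074 − 4256914) = +0.007500
|∇h| = √(-0.009286² + 0.007500²) = 0.01194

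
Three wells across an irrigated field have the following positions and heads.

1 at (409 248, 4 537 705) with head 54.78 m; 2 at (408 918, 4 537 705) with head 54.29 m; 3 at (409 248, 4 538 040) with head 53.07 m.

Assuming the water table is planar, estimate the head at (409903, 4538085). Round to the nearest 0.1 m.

∂h/∂x = (54.29 − 54.78) / (408918 − 409248) = +0.001485
∂h/∂y = (53.07 − 54.78) / (4538040 − 4537705) = -0.005104
h(409903, 4538085) = 54.78 + (+0.001485)·(655) + (-0.005104)·(380) = 54.78 +0.973 -1.940 = 53.813 m.

53.8 m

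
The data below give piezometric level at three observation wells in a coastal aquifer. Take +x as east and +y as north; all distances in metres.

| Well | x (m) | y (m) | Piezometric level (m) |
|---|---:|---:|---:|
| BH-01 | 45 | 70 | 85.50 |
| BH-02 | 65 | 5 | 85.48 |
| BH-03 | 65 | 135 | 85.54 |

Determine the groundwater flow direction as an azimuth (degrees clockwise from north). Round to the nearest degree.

227°

Taking BH-01 as reference: BH-02−BH-01 = (20, -65, -0.02); BH-03−BH-01 = (20, 65, +0.04).
Determinant of the coordinate differences = 20·65 − 20·(-65) = 2600.
∂h/∂x = [(-0.02)·65 − (+0.04)·(-65)] / 2600 = +0.0005000
∂h/∂y = [20·(+0.04) − 20·(-0.02)] / 2600 = +0.0004615
Flow direction (−∇h) has components (-0.0005000 E, -0.0004615 N).
Azimuth = atan2(E, N) = atan2(-0.0005000, -0.0004615) = 227.3° ≈ 227°.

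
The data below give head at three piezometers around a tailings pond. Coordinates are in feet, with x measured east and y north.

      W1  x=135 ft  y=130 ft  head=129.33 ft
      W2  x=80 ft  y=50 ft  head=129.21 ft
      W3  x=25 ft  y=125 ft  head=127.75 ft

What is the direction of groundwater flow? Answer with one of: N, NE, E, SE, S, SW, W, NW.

NW

With h = a·x + b·y + c and W1 as origin, the differences give:
  (-55)·a + (-80)·b = -0.12
  (-110)·a + (-5)·b = -1.58
Eliminate b (×(-5) and ×(-80), subtract): -8525·a = -125.800 → a = ∂h/∂x = +0.01476
Back-substitute: b = ∂h/∂y = -0.008645.
Flow = −∇h = (-0.01476 east, +0.008645 north), which points northwest.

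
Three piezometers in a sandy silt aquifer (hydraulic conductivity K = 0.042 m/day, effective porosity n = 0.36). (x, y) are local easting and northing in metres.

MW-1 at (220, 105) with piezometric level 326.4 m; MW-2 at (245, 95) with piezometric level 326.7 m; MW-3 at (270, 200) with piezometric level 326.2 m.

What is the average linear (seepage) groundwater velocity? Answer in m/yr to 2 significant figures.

Three-point gradient (reference MW-1): Δ to MW-2 = (25, -10, +0.3), Δ to MW-3 = (50, 95, -0.2).
∂h/∂x = +0.009217, ∂h/∂y = -0.006957 (det = 2875).
|∇h| = √(0.009217² + -0.006957²) = 0.01155
Seepage velocity v = K·i/n = 0.042 × 0.01155 / 0.36 = 0.001348 m/day = 0.4924 m/yr.

0.49 m/yr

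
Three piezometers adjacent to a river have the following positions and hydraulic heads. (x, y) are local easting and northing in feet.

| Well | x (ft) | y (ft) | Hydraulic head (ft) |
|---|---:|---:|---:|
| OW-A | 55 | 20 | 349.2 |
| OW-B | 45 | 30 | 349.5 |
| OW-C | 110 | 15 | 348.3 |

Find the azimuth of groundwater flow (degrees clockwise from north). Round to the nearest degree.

135°

Differences from OW-A: to OW-B (Δx, Δy, Δh) = (-10, 10, +0.3); to OW-C = (55, -5, -0.9).
Determinant of the coordinate differences = (-10)·(-5) − 55·10 = -500.
∂h/∂x = [(+0.3)·(-5) − (-0.9)·10] / -500 = -0.01500
∂h/∂y = [(-10)·(-0.9) − 55·(+0.3)] / -500 = +0.01500
Flow direction (−∇h) has components (+0.01500 E, -0.01500 N).
Azimuth = atan2(E, N) = atan2(+0.01500, -0.01500) = 135.0° ≈ 135°.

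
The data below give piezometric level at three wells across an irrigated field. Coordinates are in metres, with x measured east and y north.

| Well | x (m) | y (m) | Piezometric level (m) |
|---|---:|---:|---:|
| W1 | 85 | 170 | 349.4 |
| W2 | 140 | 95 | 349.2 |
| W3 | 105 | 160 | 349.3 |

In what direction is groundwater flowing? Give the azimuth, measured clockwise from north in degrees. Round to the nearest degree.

075°

Taking W1 as reference: W2−W1 = (55, -75, -0.2); W3−W1 = (20, -10, -0.1).
Determinant of the coordinate differences = 55·(-10) − 20·(-75) = 950.
∂h/∂x = [(-0.2)·(-10) − (-0.1)·(-75)] / 950 = -0.005789
∂h/∂y = [55·(-0.1) − 20·(-0.2)] / 950 = -0.001579
Flow direction (−∇h) has components (+0.005789 E, +0.001579 N).
Azimuth = atan2(E, N) = atan2(+0.005789, +0.001579) = 74.7° ≈ 075°.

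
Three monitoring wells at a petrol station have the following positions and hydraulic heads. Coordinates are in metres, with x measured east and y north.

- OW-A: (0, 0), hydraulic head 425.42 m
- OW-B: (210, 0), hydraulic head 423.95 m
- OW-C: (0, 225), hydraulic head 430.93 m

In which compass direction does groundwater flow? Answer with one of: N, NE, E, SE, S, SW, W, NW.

S

∂h/∂x = (423.95 − 425.42) / (210 − 0) = -0.007000
∂h/∂y = (430.93 − 425.42) / (225 − 0) = +0.02449
Flow = −∇h = (+0.007000 east, -0.02449 north), which points south.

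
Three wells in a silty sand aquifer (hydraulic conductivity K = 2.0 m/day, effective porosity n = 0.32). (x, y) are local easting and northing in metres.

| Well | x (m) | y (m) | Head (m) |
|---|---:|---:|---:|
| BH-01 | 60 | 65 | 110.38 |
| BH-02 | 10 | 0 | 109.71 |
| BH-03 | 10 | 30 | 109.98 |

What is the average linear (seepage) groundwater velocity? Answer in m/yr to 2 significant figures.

Differences from BH-01: to BH-02 (Δx, Δy, Δh) = (-50, -65, -0.67); to BH-03 = (-50, -35, -0.40).
Solve a·Δx + b·Δy = Δh: det = (-50)·(-35) − (-50)·(-65) = -1500.
∂h/∂x = [(-0.67)·(-35) − (-0.40)·(-65)] / -1500 = +0.001700
∂h/∂y = [(-50)·(-0.40) − (-50)·(-0.67)] / -1500 = +0.009000
|∇h| = √(0.001700² + 0.009000²) = 0.009159
Seepage velocity v = K·i/n = 2.0 × 0.009159 / 0.32 = 0.05724 m/day = 20.91 m/yr.

21 m/yr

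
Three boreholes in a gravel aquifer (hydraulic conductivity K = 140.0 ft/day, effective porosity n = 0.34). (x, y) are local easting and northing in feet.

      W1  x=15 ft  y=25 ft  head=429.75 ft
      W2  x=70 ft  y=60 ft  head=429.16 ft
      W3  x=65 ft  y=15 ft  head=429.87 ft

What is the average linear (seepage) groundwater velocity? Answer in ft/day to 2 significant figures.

Differences from W1: to W2 (Δx, Δy, Δh) = (55, 35, -0.59); to W3 = (50, -10, +0.12).
Solve a·Δx + b·Δy = Δh: det = 55·(-10) − 50·35 = -2300.
∂h/∂x = [(-0.59)·(-10) − (+0.12)·35] / -2300 = -0.0007391
∂h/∂y = [55·(+0.12) − 50·(-0.59)] / -2300 = -0.01570
|∇h| = √(-0.0007391² + -0.01570²) = 0.01572
Seepage velocity v = K·i/n = 140.0 × 0.01572 / 0.34 = 6.473 ft/day.

6.5 ft/day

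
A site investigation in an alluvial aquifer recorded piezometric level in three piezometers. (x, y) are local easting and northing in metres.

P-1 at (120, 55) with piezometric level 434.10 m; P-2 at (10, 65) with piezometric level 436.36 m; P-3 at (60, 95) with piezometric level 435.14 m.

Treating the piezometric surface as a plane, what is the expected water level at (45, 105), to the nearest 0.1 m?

435.4 m

Three-point gradient (reference P-1): Δ to P-2 = (-110, 10, +2.26), Δ to P-3 = (-60, 40, +1.04).
∂h/∂x = -0.02105, ∂h/∂y = -0.005579 (det = -3800).
h(45, 105) = 434.10 + (-0.02105)·(-75) + (-0.005579)·(50) = 434.10 +1.579 -0.279 = 435.400 m.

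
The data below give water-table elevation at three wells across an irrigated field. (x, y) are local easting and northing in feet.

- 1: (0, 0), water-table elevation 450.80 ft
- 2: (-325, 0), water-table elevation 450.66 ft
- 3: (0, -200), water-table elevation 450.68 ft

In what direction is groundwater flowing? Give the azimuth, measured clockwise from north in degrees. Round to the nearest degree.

216°

∂h/∂x = (450.66 − 450.80) / (-325 − 0) = +0.0004308
∂h/∂y = (450.68 − 450.80) / (-200 − 0) = +0.0006000
Flow direction (−∇h) has components (-0.0004308 E, -0.0006000 N).
Azimuth = atan2(E, N) = atan2(-0.0004308, -0.0006000) = 215.7° ≈ 216°.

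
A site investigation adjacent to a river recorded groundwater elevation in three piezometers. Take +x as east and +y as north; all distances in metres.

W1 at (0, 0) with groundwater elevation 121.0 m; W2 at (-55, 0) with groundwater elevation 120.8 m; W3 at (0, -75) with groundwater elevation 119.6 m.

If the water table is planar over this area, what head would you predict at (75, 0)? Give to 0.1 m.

121.3 m

∂h/∂x = (120.8 − 121.0) / (-55 − 0) = +0.003636
∂h/∂y = (119.6 − 121.0) / (-75 − 0) = +0.01867
h(75, 0) = 121.0 + (+0.003636)·(75) + (+0.01867)·(0) = 121.0 +0.273 +0.000 = 121.273 m.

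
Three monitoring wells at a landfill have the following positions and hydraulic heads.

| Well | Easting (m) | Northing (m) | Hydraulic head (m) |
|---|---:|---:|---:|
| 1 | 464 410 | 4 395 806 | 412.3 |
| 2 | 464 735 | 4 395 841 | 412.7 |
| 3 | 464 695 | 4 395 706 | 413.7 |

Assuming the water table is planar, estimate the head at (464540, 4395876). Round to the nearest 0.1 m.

412.0 m

With h = a·x + b·y + c and 1 as origin, the differences give:
  325·a + 35·b = +0.4
  285·a + (-100)·b = +1.4
Eliminate b (×(-100) and ×35, subtract): -42475·a = -89.00 → a = ∂h/∂x = +0.002095
Back-substitute: b = ∂h/∂y = -0.008028.
h(464540, 4395876) = 412.3 + (+0.002095)·(130) + (-0.008028)·(70) = 412.3 +0.272 -0.562 = 412.010 m.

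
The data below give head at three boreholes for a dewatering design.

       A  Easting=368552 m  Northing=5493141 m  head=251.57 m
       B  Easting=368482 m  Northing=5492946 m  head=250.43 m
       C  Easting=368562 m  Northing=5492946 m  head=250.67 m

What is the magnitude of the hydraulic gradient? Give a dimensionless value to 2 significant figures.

0.0056

Differences from A: to B (Δx, Δy, Δh) = (-70, -195, -1.14); to C = (10, -195, -0.90).
Solve a·Δx + b·Δy = Δh: det = (-70)·(-195) − 10·(-195) = 15600.
∂h/∂x = [(-1.14)·(-195) − (-0.90)·(-195)] / 15600 = +0.003000
∂h/∂y = [(-70)·(-0.90) − 10·(-1.14)] / 15600 = +0.004769
|∇h| = √(0.003000² + 0.004769²) = 0.005634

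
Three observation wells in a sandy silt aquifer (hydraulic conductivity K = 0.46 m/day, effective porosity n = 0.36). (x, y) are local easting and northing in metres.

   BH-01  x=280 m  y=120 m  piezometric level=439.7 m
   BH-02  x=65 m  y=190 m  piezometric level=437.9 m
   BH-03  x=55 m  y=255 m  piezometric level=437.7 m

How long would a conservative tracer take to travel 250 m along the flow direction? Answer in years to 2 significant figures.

With h = a·x + b·y + c and BH-01 as origin, the differences give:
  (-215)·a + 70·b = -1.8
  (-225)·a + 135·b = -2.0
Eliminate b (×135 and ×70, subtract): -13275·a = -103.00 → a = ∂h/∂x = +0.007759
Back-substitute: b = ∂h/∂y = -0.001883.
|∇h| = √(0.007759² + -0.001883²) = 0.007984
Seepage velocity v = K·i/n = 0.46 × 0.007984 / 0.36 = 0.0102 m/day.
t = 250 / 0.0102 = 2.451e+04 days = 67.1 years.

67 years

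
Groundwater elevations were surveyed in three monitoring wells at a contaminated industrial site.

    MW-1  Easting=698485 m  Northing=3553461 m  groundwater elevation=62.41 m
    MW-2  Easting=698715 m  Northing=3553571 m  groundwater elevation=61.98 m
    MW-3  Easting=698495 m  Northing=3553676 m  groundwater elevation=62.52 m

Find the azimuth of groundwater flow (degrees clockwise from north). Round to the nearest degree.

106°

Differences from MW-1: to MW-2 (Δx, Δy, Δh) = (230, 110, -0.43); to MW-3 = (10, 215, +0.11).
Determinant of the coordinate differences = 230·215 − 10·110 = 48350.
∂h/∂x = [(-0.43)·215 − (+0.11)·110] / 48350 = -0.002162
∂h/∂y = [230·(+0.11) − 10·(-0.43)] / 48350 = +0.0006122
Flow direction (−∇h) has components (+0.002162 E, -0.0006122 N).
Azimuth = atan2(E, N) = atan2(+0.002162, -0.0006122) = 105.8° ≈ 106°.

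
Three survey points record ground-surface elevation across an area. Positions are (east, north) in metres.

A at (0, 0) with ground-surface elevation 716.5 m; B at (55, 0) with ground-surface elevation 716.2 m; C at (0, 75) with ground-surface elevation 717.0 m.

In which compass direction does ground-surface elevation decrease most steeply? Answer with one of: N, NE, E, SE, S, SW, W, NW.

SE

∂z/∂x = (716.2 − 716.5) / (55 − 0) = -0.005455
∂z/∂y = (717.0 − 716.5) / (75 − 0) = +0.006667
Steepest decrease is along −∇f = (+0.005455 E, -0.006667 N) → southeast.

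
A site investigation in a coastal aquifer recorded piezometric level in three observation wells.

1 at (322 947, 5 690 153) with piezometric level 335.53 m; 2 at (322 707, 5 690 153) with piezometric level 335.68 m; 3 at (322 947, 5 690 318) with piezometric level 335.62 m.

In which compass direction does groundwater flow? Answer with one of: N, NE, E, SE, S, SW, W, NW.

SE

∂h/∂x = (335.68 − 335.53) / (322707 − 322947) = -0.0006250
∂h/∂y = (335.62 − 335.53) / (5690318 − 5690153) = +0.0005455
Flow = −∇h = (+0.0006250 east, -0.0005455 north), which points southeast.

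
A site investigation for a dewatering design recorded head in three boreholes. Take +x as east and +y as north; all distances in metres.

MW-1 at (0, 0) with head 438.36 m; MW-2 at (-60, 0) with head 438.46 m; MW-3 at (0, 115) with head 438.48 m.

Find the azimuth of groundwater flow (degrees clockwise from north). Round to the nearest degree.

122°

∂h/∂x = (438.46 − 438.36) / (-60 − 0) = -0.001667
∂h/∂y = (438.48 − 438.36) / (115 − 0) = +0.001043
Flow direction (−∇h) has components (+0.001667 E, -0.001043 N).
Azimuth = atan2(E, N) = atan2(+0.001667, -0.001043) = 122.1° ≈ 122°.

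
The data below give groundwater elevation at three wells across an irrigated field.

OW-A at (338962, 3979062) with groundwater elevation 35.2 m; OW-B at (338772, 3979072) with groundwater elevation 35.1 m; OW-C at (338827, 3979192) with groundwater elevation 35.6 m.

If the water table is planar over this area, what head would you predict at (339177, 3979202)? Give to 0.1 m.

35.9 m

Taking OW-A as reference: OW-B−OW-A = (-190, 10, -0.1); OW-C−OW-A = (-135, 130, +0.4).
Solve a·Δx + b·Δy = Δh: det = (-190)·130 − (-135)·10 = -23350.
∂h/∂x = [(-0.1)·130 − (+0.4)·10] / -23350 = +0.0007281
∂h/∂y = [(-190)·(+0.4) − (-135)·(-0.1)] / -23350 = +0.003833
h(339177, 3979202) = 35.2 + (+0.0007281)·(215) + (+0.003833)·(140) = 35.2 +0.157 +0.537 = 35.893 m.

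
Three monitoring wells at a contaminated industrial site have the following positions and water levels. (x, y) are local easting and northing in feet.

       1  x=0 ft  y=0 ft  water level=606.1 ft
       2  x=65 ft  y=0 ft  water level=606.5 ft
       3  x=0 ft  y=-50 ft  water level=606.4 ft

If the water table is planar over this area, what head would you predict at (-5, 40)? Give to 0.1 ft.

605.8 ft

∂h/∂x = (606.5 − 606.1) / (65 − 0) = +0.006154
∂h/∂y = (606.4 − 606.1) / (-50 − 0) = -0.006000
h(-5, 40) = 606.1 + (+0.006154)·(-5) + (-0.006000)·(40) = 606.1 -0.031 -0.240 = 605.829 ft.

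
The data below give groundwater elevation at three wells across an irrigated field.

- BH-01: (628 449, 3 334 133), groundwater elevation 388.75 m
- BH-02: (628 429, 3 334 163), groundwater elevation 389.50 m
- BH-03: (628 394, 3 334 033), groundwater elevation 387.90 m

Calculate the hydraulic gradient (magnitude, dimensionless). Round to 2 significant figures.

0.021

Differences from BH-01: to BH-02 (Δx, Δy, Δh) = (-20, 30, +0.75); to BH-03 = (-55, -100, -0.85).
Determinant of the coordinate differences = (-20)·(-100) − (-55)·30 = 3650.
∂h/∂x = [(+0.75)·(-100) − (-0.85)·30] / 3650 = -0.01356
∂h/∂y = [(-20)·(-0.85) − (-55)·(+0.75)] / 3650 = +0.01596
|∇h| = √(-0.01356² + 0.01596²) = 0.02094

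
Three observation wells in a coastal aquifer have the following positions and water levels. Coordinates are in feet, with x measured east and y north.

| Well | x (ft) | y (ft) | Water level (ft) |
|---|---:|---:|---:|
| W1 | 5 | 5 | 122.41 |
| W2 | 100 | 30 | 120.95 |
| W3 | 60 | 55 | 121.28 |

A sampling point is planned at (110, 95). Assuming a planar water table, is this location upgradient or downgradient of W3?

With h = a·x + b·y + c and W1 as origin, the differences give:
  95·a + 25·b = -1.46
  55·a + 50·b = -1.13
Eliminate b (×50 and ×25, subtract): 3375·a = -44.750 → a = ∂h/∂x = -0.01326
Back-substitute: b = ∂h/∂y = -0.008015.
Head at (110, 95) = 122.41 + (-0.01326)·(105) + (-0.008015)·(90) = 120.30 ft.
That is lower than the 121.28 ft at W3, so the point is downgradient.

downgradient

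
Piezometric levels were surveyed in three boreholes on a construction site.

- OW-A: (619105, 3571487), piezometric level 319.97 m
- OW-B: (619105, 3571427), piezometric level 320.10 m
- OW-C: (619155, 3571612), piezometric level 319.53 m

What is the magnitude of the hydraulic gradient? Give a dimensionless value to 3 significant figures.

0.00402

With h = a·x + b·y + c and OW-A as origin, the differences give:
  0·a + (-60)·b = +0.13
  50·a + 125·b = -0.44
Eliminate b (×125 and ×(-60), subtract): 3000·a = -10.150 → a = ∂h/∂x = -0.003383
Back-substitute: b = ∂h/∂y = -0.002167.
|∇h| = √(-0.003383² + -0.002167²) = 0.004018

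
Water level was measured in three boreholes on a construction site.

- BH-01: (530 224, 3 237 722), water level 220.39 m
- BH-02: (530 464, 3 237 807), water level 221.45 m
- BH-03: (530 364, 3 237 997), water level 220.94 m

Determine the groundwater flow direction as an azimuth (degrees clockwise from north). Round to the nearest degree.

274°

Three-point gradient (reference BH-01): Δ to BH-02 = (240, 85, +1.06), Δ to BH-03 = (140, 275, +0.55).
∂h/∂x = +0.004524, ∂h/∂y = -0.0003031 (det = 54100).
Flow direction (−∇h) has components (-0.004524 E, +0.0003031 N).
Azimuth = atan2(E, N) = atan2(-0.004524, +0.0003031) = 273.8° ≈ 274°.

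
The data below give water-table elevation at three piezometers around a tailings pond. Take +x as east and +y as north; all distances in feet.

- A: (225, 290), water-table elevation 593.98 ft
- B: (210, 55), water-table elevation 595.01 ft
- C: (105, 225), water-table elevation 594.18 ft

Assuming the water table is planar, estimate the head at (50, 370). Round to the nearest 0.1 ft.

Taking A as reference: B−A = (-15, -235, +1.03); C−A = (-120, -65, +0.20).
Solve a·Δx + b·Δy = Δh: det = (-15)·(-65) − (-120)·(-235) = -27225.
∂h/∂x = [(+1.03)·(-65) − (+0.20)·(-235)] / -27225 = +0.0007328
∂h/∂y = [(-15)·(+0.20) − (-120)·(+1.03)] / -27225 = -0.004430
h(50, 370) = 593.98 + (+0.0007328)·(-175) + (-0.004430)·(80) = 593.98 -0.128 -0.354 = 593.497 ft.

593.5 ft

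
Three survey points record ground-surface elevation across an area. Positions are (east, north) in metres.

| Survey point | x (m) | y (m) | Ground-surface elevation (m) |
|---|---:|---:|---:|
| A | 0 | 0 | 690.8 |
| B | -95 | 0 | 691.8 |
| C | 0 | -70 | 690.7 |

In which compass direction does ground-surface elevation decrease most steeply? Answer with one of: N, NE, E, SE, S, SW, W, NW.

∂z/∂x = (691.8 − 690.8) / (-95 − 0) = -0.01053
∂z/∂y = (690.7 − 690.8) / (-70 − 0) = +0.001429
Steepest decrease is along −∇f = (+0.01053 E, -0.001429 N) → east.

E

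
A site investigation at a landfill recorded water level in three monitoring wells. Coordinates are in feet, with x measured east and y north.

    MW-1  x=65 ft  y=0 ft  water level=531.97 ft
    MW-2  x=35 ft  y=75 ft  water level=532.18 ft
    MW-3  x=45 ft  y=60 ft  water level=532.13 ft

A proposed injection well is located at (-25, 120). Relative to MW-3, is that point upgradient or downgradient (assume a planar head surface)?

With h = a·x + b·y + c and MW-1 as origin, the differences give:
  (-30)·a + 75·b = +0.21
  (-20)·a + 60·b = +0.16
Eliminate b (×60 and ×75, subtract): -300·a = 0.600 → a = ∂h/∂x = -0.002000
Back-substitute: b = ∂h/∂y = +0.002000.
Head at (-25, 120) = 531.97 + (-0.002000)·(-90) + (+0.002000)·(120) = 532.39 ft.
That is higher than the 532.13 ft at MW-3, so the point is upgradient.

upgradient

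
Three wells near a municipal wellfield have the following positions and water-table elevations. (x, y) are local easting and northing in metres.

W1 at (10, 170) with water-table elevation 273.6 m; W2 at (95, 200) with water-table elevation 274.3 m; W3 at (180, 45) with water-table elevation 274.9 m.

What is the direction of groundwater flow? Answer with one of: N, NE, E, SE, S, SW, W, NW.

Differences from W1: to W2 (Δx, Δy, Δh) = (85, 30, +0.7); to W3 = (170, -125, +1.3).
Solve a·Δx + b·Δy = Δh: det = 85·(-125) − 170·30 = -15725.
∂h/∂x = [(+0.7)·(-125) − (+1.3)·30] / -15725 = +0.008045
∂h/∂y = [85·(+1.3) − 170·(+0.7)] / -15725 = +0.0005405
Flow = −∇h = (-0.008045 east, -0.0005405 north), which points west.

W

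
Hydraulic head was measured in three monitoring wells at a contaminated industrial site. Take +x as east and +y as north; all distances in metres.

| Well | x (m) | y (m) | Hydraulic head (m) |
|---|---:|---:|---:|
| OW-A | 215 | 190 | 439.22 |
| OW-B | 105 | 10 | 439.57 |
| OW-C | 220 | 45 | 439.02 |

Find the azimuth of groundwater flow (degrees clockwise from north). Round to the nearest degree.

Differences from OW-A: to OW-B (Δx, Δy, Δh) = (-110, -180, +0.35); to OW-C = (5, -145, -0.20).
Determinant of the coordinate differences = (-110)·(-145) − 5·(-180) = 16850.
∂h/∂x = [(+0.35)·(-145) − (-0.20)·(-180)] / 16850 = -0.005148
∂h/∂y = [(-110)·(-0.20) − 5·(+0.35)] / 16850 = +0.001202
Flow direction (−∇h) has components (+0.005148 E, -0.001202 N).
Azimuth = atan2(E, N) = atan2(+0.005148, -0.001202) = 103.1° ≈ 103°.

103°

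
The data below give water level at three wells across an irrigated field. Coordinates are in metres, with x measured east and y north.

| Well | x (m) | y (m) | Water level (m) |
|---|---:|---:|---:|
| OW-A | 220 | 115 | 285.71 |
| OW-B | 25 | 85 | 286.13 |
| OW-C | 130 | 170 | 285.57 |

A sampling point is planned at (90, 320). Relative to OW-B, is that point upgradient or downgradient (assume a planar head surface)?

downgradient

Differences from OW-A: to OW-B (Δx, Δy, Δh) = (-195, -30, +0.42); to OW-C = (-90, 55, -0.14).
Determinant of the coordinate differences = (-195)·55 − (-90)·(-30) = -13425.
∂h/∂x = [(+0.42)·55 − (-0.14)·(-30)] / -13425 = -0.001408
∂h/∂y = [(-195)·(-0.14) − (-90)·(+0.42)] / -13425 = -0.004849
Head at (90, 320) = 285.71 + (-0.001408)·(-130) + (-0.004849)·(205) = 284.90 m.
That is lower than the 286.13 m at OW-B, so the point is downgradient.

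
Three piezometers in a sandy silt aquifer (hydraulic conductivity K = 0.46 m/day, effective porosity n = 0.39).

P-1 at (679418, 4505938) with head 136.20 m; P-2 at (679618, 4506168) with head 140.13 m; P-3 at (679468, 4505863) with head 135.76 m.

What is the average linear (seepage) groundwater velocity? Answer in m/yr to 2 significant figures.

Three-point gradient (reference P-1): Δ to P-2 = (200, 230, +3.93), Δ to P-3 = (50, -75, -0.44).
∂h/∂x = +0.007304, ∂h/∂y = +0.01074 (det = -26500).
|∇h| = √(0.007304² + 0.01074²) = 0.01299
Seepage velocity v = K·i/n = 0.46 × 0.01299 / 0.39 = 0.01532 m/day = 5.596 m/yr.

5.6 m/yr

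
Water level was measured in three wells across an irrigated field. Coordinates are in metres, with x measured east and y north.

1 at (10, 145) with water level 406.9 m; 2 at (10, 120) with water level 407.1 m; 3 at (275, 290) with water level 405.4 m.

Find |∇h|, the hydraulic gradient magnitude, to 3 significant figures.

Differences from 1: to 2 (Δx, Δy, Δh) = (0, -25, +0.2); to 3 = (265, 145, -1.5).
Determinant of the coordinate differences = 0·145 − 265·(-25) = 6625.
∂h/∂x = [(+0.2)·145 − (-1.5)·(-25)] / 6625 = -0.001283
∂h/∂y = [0·(-1.5) − 265·(+0.2)] / 6625 = -0.008000
|∇h| = √(-0.001283² + -0.008000²) = 0.008102

0.00810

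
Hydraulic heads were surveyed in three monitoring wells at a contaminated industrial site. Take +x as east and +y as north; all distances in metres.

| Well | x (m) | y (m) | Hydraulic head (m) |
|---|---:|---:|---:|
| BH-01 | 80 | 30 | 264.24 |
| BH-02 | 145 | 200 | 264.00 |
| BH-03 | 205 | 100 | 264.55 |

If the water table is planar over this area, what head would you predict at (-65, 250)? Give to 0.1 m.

Differences from BH-01: to BH-02 (Δx, Δy, Δh) = (65, 170, -0.24); to BH-03 = (125, 70, +0.31).
Solve a·Δx + b·Δy = Δh: det = 65·70 − 125·170 = -16700.
∂h/∂x = [(-0.24)·70 − (+0.31)·170] / -16700 = +0.004162
∂h/∂y = [65·(+0.31) − 125·(-0.24)] / -16700 = -0.003003
h(-65, 250) = 264.24 + (+0.004162)·(-145) + (-0.003003)·(220) = 264.24 -0.603 -0.661 = 262.976 m.

263.0 m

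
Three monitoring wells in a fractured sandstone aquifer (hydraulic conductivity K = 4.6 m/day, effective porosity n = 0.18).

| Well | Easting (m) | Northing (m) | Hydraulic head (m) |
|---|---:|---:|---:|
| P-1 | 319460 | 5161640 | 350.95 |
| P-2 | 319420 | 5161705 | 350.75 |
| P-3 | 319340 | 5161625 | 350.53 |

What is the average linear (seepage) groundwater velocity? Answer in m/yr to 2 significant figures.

Differences from P-1: to P-2 (Δx, Δy, Δh) = (-40, 65, -0.20); to P-3 = (-120, -15, -0.42).
Solve a·Δx + b·Δy = Δh: det = (-40)·(-15) − (-120)·65 = 8400.
∂h/∂x = [(-0.20)·(-15) − (-0.42)·65] / 8400 = +0.003607
∂h/∂y = [(-40)·(-0.42) − (-120)·(-0.20)] / 8400 = -0.0008571
|∇h| = √(0.003607² + -0.0008571²) = 0.003707
Seepage velocity v = K·i/n = 4.6 × 0.003707 / 0.18 = 0.09473 m/day = 34.6 m/yr.

35 m/yr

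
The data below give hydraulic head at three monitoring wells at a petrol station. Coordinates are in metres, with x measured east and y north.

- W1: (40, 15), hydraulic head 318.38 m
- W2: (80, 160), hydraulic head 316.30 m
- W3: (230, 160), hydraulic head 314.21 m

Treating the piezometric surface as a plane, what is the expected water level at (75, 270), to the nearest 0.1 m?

315.2 m

Differences from W1: to W2 (Δx, Δy, Δh) = (40, 145, -2.08); to W3 = (190, 145, -4.17).
Solve a·Δx + b·Δy = Δh: det = 40·145 − 190·145 = -21750.
∂h/∂x = [(-2.08)·145 − (-4.17)·145] / -21750 = -0.01393
∂h/∂y = [40·(-4.17) − 190·(-2.08)] / -21750 = -0.01050
h(75, 270) = 318.38 + (-0.01393)·(35) + (-0.01050)·(255) = 318.38 -0.488 -2.678 = 315.215 m.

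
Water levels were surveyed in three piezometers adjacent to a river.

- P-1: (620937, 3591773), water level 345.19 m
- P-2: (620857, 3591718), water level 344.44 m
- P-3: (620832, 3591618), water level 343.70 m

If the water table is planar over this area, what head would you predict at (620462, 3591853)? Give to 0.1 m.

343.2 m

With h = a·x + b·y + c and P-1 as origin, the differences give:
  (-80)·a + (-55)·b = -0.75
  (-105)·a + (-155)·b = -1.49
Eliminate b (×(-155) and ×(-55), subtract): 6625·a = 34.300 → a = ∂h/∂x = +0.005177
Back-substitute: b = ∂h/∂y = +0.006106.
h(620462, 3591853) = 345.19 + (+0.005177)·(-475) + (+0.006106)·(80) = 345.19 -2.459 +0.488 = 343.219 m.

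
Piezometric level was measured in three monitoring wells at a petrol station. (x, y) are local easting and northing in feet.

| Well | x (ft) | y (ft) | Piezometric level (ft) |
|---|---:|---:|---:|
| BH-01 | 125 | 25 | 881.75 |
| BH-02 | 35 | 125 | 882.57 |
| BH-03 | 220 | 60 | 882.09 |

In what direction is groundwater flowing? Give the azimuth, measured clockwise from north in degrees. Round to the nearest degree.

With h = a·x + b·y + c and BH-01 as origin, the differences give:
  (-90)·a + 100·b = +0.82
  95·a + 35·b = +0.34
Eliminate b (×35 and ×100, subtract): -12650·a = -5.300 → a = ∂h/∂x = +0.0004190
Back-substitute: b = ∂h/∂y = +0.008577.
Flow direction (−∇h) has components (-0.0004190 E, -0.008577 N).
Azimuth = atan2(E, N) = atan2(-0.0004190, -0.008577) = 182.8° ≈ 183°.

183°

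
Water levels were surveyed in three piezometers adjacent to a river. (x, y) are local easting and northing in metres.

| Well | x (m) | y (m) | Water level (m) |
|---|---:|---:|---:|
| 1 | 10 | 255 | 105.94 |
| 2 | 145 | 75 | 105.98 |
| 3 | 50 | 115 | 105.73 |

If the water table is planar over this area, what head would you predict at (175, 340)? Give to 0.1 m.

106.8 m

Differences from 1: to 2 (Δx, Δy, Δh) = (135, -180, +0.04); to 3 = (40, -140, -0.21).
Solve a·Δx + b·Δy = Δh: det = 135·(-140) − 40·(-180) = -11700.
∂h/∂x = [(+0.04)·(-140) − (-0.21)·(-180)] / -11700 = +0.003709
∂h/∂y = [135·(-0.21) − 40·(+0.04)] / -11700 = +0.002560
h(175, 340) = 105.94 + (+0.003709)·(165) + (+0.002560)·(85) = 105.94 +0.612 +0.218 = 106.770 m.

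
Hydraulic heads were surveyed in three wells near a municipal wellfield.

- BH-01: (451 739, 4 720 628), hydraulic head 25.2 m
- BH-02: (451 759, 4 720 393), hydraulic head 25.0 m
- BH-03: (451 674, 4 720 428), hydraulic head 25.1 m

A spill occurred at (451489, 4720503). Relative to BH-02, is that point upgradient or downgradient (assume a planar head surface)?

Taking BH-01 as reference: BH-02−BH-01 = (20, -235, -0.2); BH-03−BH-01 = (-65, -200, -0.1).
Solve a·Δx + b·Δy = Δh: det = 20·(-200) − (-65)·(-235) = -19275.
∂h/∂x = [(-0.2)·(-200) − (-0.1)·(-235)] / -19275 = -0.0008560
∂h/∂y = [20·(-0.1) − (-65)·(-0.2)] / -19275 = +0.0007782
Head at (451489, 4720503) = 25.2 + (-0.0008560)·(-250) + (+0.0007782)·(-125) = 25.32 m.
That is higher than the 25.0 m at BH-02, so the point is upgradient.

upgradient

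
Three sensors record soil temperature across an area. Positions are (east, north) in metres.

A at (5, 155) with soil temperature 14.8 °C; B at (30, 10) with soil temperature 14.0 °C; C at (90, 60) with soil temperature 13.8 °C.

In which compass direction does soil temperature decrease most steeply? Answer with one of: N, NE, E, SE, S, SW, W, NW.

SE

Differences from A: to B (Δx, Δy, Δh) = (25, -145, -0.8); to C = (85, -95, -1.0).
Solve a·Δx + b·Δy = ΔT: det = 25·(-95) − 85·(-145) = 9950.
∂T/∂x = [(-0.8)·(-95) − (-1.0)·(-145)] / 9950 = -0.006935
∂T/∂y = [25·(-1.0) − 85·(-0.8)] / 9950 = +0.004322
Steepest decrease is along −∇f = (+0.006935 E, -0.004322 N) → southeast.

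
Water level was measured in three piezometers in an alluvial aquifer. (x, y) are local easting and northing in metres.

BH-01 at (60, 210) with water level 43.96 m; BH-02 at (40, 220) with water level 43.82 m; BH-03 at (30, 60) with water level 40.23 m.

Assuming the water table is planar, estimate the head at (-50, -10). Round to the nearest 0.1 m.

37.3 m

Taking BH-01 as reference: BH-02−BH-01 = (-20, 10, -0.14); BH-03−BH-01 = (-30, -150, -3.73).
Determinant of the coordinate differences = (-20)·(-150) − (-30)·10 = 3300.
∂h/∂x = [(-0.14)·(-150) − (-3.73)·10] / 3300 = +0.01767
∂h/∂y = [(-20)·(-3.73) − (-30)·(-0.14)] / 3300 = +0.02133
h(-50, -10) = 43.96 + (+0.01767)·(-110) + (+0.02133)·(-220) = 43.96 -1.943 -4.693 = 37.323 m.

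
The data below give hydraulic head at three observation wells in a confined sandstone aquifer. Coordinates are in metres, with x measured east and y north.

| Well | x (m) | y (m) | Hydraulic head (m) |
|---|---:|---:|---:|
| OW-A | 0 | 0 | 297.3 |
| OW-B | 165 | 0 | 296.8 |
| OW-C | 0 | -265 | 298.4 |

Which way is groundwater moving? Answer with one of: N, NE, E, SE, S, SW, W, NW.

NE

∂h/∂x = (296.8 − 297.3) / (165 − 0) = -0.003030
∂h/∂y = (298.4 − 297.3) / (-265 − 0) = -0.004151
Flow = −∇h = (+0.003030 east, +0.004151 north), which points northeast.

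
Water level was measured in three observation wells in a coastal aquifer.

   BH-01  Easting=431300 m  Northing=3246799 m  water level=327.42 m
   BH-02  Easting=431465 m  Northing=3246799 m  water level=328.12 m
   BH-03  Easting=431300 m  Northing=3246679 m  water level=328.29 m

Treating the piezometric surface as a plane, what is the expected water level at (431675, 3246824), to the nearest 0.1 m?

∂h/∂x = (328.12 − 327.42) / (431465 − 431300) = +0.004242
∂h/∂y = (328.29 − 327.42) / (3246679 − 3246799) = -0.007250
h(431675, 3246824) = 327.42 + (+0.004242)·(375) + (-0.007250)·(25) = 327.42 +1.591 -0.181 = 328.830 m.

328.8 m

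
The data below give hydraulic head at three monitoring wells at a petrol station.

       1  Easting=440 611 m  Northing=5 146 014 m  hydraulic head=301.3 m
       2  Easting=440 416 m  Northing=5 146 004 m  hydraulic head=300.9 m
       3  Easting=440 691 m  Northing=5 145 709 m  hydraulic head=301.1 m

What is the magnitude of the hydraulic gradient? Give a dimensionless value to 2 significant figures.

Taking 1 as reference: 2−1 = (-195, -10, -0.4); 3−1 = (80, -305, -0.2).
Solve a·Δx + b·Δy = Δh: det = (-195)·(-305) − 80·(-10) = 60275.
∂h/∂x = [(-0.4)·(-305) − (-0.2)·(-10)] / 60275 = +0.001991
∂h/∂y = [(-195)·(-0.2) − 80·(-0.4)] / 60275 = +0.001178
|∇h| = √(0.001991² + 0.001178²) = 0.002313

0.0023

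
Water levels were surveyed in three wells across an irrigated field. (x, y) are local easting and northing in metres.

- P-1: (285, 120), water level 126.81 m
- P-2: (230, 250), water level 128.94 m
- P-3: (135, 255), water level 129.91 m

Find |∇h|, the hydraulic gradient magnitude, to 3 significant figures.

Differences from P-1: to P-2 (Δx, Δy, Δh) = (-55, 130, +2.13); to P-3 = (-150, 135, +3.10).
Solve a·Δx + b·Δy = Δh: det = (-55)·135 − (-150)·130 = 12075.
∂h/∂x = [(+2.13)·135 − (+3.10)·130] / 12075 = -0.009561
∂h/∂y = [(-55)·(+3.10) − (-150)·(+2.13)] / 12075 = +0.01234
|∇h| = √(-0.009561² + 0.01234²) = 0.01561

0.0156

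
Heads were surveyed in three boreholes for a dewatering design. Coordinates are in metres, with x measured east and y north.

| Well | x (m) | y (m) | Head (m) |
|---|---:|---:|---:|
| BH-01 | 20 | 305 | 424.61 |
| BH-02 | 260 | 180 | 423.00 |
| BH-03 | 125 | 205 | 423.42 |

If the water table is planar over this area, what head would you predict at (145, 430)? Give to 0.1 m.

Differences from BH-01: to BH-02 (Δx, Δy, Δh) = (240, -125, -1.61); to BH-03 = (105, -100, -1.19).
Solve a·Δx + b·Δy = Δh: det = 240·(-100) − 105·(-125) = -10875.
∂h/∂x = [(-1.61)·(-100) − (-1.19)·(-125)] / -10875 = -0.001126
∂h/∂y = [240·(-1.19) − 105·(-1.61)] / -10875 = +0.01072
h(145, 430) = 424.61 + (-0.001126)·(125) + (+0.01072)·(125) = 424.61 -0.141 +1.340 = 425.809 m.

425.8 m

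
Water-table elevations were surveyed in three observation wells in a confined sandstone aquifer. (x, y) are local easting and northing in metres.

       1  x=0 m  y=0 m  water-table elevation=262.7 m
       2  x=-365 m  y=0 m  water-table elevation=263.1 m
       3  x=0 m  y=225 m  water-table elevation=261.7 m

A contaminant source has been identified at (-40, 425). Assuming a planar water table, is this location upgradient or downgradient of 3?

∂h/∂x = (263.1 − 262.7) / (-365 − 0) = -0.001096
∂h/∂y = (261.7 − 262.7) / (225 − 0) = -0.004444
Head at (-40, 425) = 262.7 + (-0.001096)·(-40) + (-0.004444)·(425) = 260.85 m.
That is lower than the 261.7 m at 3, so the point is downgradient.

downgradient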